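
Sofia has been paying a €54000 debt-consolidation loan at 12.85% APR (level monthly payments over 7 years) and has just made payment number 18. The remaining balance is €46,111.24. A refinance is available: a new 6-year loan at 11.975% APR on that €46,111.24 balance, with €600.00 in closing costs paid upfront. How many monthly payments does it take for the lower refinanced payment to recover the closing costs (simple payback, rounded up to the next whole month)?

Current payment = 54,000 × 12.85%/12 / (1 − (1+0.0107083)^−84) = €977.97.
Refinanced payment = 46,111.24 × 0.0099792 / (1 − (1+0.0099792)^−72) = €900.88.
Monthly savings = €977.97 − €900.88 = €77.09.
Break-even = €600.00 / €77.09 = 7.78 → 8 months.

8 months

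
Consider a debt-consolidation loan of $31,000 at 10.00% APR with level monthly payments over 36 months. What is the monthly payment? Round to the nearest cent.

$1,000.28

Monthly rate = 10%/12 = 0.0083333; payment = 31,000 × 0.0083333 / (1 − (1+0.0083333)^−36) = $1,000.28.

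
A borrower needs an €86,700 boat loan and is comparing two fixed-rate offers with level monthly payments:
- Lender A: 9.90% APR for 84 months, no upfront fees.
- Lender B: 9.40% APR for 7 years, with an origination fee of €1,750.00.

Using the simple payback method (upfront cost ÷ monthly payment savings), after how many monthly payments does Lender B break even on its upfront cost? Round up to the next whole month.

79 months

Lender A: monthly rate = 9.9%/12 = 0.0082500; payment = 86,700 × 0.0082500 / (1 − (1+0.0082500)^−84) = €1,434.85.
Lender B: monthly rate = 9.4%/12 = 0.0078333; payment = 86,700 × 0.0078333 / (1 − (1+0.0078333)^−84) = €1,412.59.
Monthly savings = €1,434.85 − €1,412.59 = €22.26.
Break-even = €1,750.00 / €22.26 = 78.62 → 79 months.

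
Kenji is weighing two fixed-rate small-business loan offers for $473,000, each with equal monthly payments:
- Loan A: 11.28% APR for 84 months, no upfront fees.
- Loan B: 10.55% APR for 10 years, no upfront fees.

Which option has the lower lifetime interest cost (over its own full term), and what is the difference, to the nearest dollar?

Loan A by $81,309

Loan A: monthly rate = 11.28%/12 = 0.0094000; payment = 473,000 × 0.0094000 / (1 − (1+0.0094000)^−84) = $8,168.72.
Total interest on Loan A = 84 × $8,168.72 − $473,000 = $213,172.48.
Loan B: monthly rate = 10.55%/12 = 0.0087917; payment = 473,000 × 0.0087917 / (1 − (1+0.0087917)^−120) = $6,395.68.
Total interest on Loan B = 120 × $6,395.68 − $473,000 = $294,481.60.
Loan A is lower by $81,309.12.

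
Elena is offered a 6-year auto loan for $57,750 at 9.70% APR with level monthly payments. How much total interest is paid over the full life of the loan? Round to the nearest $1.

$18,653

At 9.70% the monthly rate is 0.0080833, so the payment is 57,750 × 0.0080833 / (1 − 1.0080833^−72) = $1,061.15.
Total paid = 72 × $1,061.15 = $76,402.80; interest = $76,402.80 − $57,750 = $18,652.80.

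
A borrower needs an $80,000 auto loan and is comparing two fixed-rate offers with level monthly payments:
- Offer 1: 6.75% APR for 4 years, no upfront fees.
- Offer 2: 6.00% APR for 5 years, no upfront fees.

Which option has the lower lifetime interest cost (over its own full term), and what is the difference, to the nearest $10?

Offer 1: monthly rate = 6.75%/12 = 0.0056250; payment = 80,000 × 0.0056250 / (1 − (1+0.0056250)^−48) = $1,906.43.
Total interest on Offer 1 = 48 × $1,906.43 − $80,000 = $11,508.64.
Offer 2: at 6.00% the monthly rate is 0.0050000, so the payment is 80,000 × 0.0050000 / (1 − 1.0050000^−60) = $1,546.62.
Total interest on Offer 2 = 60 × $1,546.62 − $80,000 = $12,797.20.
Offer 1 is lower by $1,288.56.

Offer 1 by $1,290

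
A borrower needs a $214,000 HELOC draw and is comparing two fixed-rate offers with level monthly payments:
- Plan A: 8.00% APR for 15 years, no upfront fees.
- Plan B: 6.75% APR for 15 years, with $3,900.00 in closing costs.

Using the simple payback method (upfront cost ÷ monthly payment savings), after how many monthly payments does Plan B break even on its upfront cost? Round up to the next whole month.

Plan A: monthly rate = 8%/12 = 0.0066667; payment = 214,000 × 0.0066667 / (1 − (1+0.0066667)^−180) = $2,045.10.
Plan B: monthly rate = 6.75%/12 = 0.0056250; payment = 214,000 × 0.0056250 / (1 − (1+0.0056250)^−180) = $1,893.71.
Monthly savings = $2,045.10 − $1,893.71 = $151.39.
Break-even = $3,900.00 / $151.39 = 25.76 → 26 months.

26 months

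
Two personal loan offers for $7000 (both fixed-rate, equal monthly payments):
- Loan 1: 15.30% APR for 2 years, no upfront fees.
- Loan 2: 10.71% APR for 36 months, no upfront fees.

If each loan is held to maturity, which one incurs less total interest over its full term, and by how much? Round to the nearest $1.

Loan 1: monthly rate = 15.3%/12 = 0.0127500; payment = 7,000 × 0.0127500 / (1 − (1+0.0127500)^−24) = $340.41.
Total interest on Loan 1 = 24 × $340.41 − $7,000 = $1,169.84.
Loan 2: monthly rate = 10.71%/12 = 0.0089250; payment = 7,000 × 0.0089250 / (1 − (1+0.0089250)^−36) = $228.21.
Total interest on Loan 2 = 36 × $228.21 − $7,000 = $1,215.56.
Loan 1 is lower by $45.72.

Loan 1 by $46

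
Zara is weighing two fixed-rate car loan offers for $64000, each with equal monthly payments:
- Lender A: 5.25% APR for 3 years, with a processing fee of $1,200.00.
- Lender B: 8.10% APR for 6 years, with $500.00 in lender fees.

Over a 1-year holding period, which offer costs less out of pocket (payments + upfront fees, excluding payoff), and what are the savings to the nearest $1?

Lender A: at 5.25% the monthly rate is 0.0043750, so the payment is 64,000 × 0.0043750 / (1 − 1.0043750^−36) = $1,925.33.
Lender B: monthly rate = 8.1%/12 = 0.0067500; payment = 64,000 × 0.0067500 / (1 − (1+0.0067500)^−72) = $1,125.25.
Over 12 months: Lender A costs 12 × $1,925.33 + $1,200.00 = $24,303.96; Lender B costs 12 × $1,125.25 + $500.00 = $14,003.00.
Lender B is cheaper by $24,303.96 − $14,003.00 = $10,300.96.

Lender B by $10,301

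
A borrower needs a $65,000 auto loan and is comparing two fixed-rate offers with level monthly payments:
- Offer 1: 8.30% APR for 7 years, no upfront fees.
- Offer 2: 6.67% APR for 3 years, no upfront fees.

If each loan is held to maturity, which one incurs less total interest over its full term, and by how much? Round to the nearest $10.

Offer 1: monthly rate = 8.3%/12 = 0.0069167; payment = 65,000 × 0.0069167 / (1 − (1+0.0069167)^−84) = $1,022.85.
Total interest on Offer 1 = 84 × $1,022.85 − $65,000 = $20,919.40.
Offer 2: monthly rate = 6.67%/12 = 0.0055583; payment = 65,000 × 0.0055583 / (1 − (1+0.0055583)^−36) = $1,997.22.
Total interest on Offer 2 = 36 × $1,997.22 − $65,000 = $6,899.92.
Offer 2 is lower by $14,019.48.

Offer 2 by $14,020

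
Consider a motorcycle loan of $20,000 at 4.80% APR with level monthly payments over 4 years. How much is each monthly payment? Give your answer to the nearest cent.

$458.78

At 4.80% the monthly rate is 0.0040000, so the payment is 20,000 × 0.0040000 / (1 − 1.0040000^−48) = $458.78.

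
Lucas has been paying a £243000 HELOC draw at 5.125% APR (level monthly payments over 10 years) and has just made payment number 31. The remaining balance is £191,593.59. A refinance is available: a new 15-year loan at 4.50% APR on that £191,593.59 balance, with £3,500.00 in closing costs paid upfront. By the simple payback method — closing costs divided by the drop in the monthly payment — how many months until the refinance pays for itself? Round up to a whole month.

4 months

Current payment = 243,000 × 5.125%/12 / (1 − (1+0.0042708)^−120) = £2,592.26.
Refinanced payment = 191,593.59 × 0.0037500 / (1 − (1+0.0037500)^−180) = £1,465.68.
Monthly savings = £2,592.26 − £1,465.68 = £1,126.58.
Break-even = £3,500.00 / £1,126.58 = 3.11 → 4 months.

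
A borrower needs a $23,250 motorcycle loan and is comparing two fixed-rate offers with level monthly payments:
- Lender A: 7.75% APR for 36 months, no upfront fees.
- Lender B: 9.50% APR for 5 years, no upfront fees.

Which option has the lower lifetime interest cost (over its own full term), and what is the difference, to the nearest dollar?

Lender A by $3,165

Lender A: at 7.75% the monthly rate is 0.0064583, so the payment is 23,250 × 0.0064583 / (1 − 1.0064583^−36) = $725.89.
Total interest on Lender A = 36 × $725.89 − $23,250 = $2,882.04.
Lender B: monthly rate = 9.5%/12 = 0.0079167; payment = 23,250 × 0.0079167 / (1 − (1+0.0079167)^−60) = $488.29.
Total interest on Lender B = 60 × $488.29 − $23,250 = $6,047.40.
Lender A is lower by $3,165.36.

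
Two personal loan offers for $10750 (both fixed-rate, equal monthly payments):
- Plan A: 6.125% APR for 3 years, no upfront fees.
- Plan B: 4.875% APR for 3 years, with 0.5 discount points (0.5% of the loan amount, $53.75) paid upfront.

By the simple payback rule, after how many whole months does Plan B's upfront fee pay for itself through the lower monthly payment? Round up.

Plan A: monthly rate = 6.125%/12 = 0.0051042; payment = 10,750 × 0.0051042 / (1 − (1+0.0051042)^−36) = $327.65.
Plan B: at 4.875% the monthly rate is 0.0040625, so the payment is 10,750 × 0.0040625 / (1 − 1.0040625^−36) = $321.58.
Monthly savings = $327.65 − $321.58 = $6.07.
Break-even = $53.75 / $6.07 = 8.86 → 9 months.

9 months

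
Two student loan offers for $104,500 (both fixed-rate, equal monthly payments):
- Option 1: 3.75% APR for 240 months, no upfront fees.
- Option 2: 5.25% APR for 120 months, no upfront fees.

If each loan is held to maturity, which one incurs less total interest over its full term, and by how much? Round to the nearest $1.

Option 2 by $14,153

Option 1: at 3.75% the monthly rate is 0.0031250, so the payment is 104,500 × 0.0031250 / (1 − 1.0031250^−240) = $619.57.
Total interest on Option 1 = 240 × $619.57 − $104,500 = $44,196.80.
Option 2: monthly rate = 5.25%/12 = 0.0043750; payment = 104,500 × 0.0043750 / (1 − (1+0.0043750)^−120) = $1,121.20.
Total interest on Option 2 = 120 × $1,121.20 − $104,500 = $30,044.00.
Option 2 is lower by $14,152.80.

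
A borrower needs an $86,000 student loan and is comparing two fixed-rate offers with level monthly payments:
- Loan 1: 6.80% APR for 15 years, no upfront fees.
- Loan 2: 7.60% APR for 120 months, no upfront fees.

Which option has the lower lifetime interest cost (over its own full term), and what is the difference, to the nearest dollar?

Loan 1: at 6.80% the monthly rate is 0.0056667, so the payment is 86,000 × 0.0056667 / (1 − 1.0056667^−180) = $763.41.
Total interest on Loan 1 = 180 × $763.41 − $86,000 = $51,413.80.
Loan 2: at 7.60% the monthly rate is 0.0063333, so the payment is 86,000 × 0.0063333 / (1 − 1.0063333^−120) = $1,025.33.
Total interest on Loan 2 = 120 × $1,025.33 − $86,000 = $37,039.60.
Loan 2 is lower by $14,374.20.

Loan 2 by $14,374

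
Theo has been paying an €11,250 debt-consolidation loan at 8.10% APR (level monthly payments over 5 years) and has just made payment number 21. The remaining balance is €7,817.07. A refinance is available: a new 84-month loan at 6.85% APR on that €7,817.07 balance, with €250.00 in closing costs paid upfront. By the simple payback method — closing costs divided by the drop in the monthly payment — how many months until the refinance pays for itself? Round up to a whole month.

Current payment = 11,250 × 8.1%/12 / (1 − (1+0.0067500)^−60) = €228.65.
Refinanced payment = 7,817.07 × 0.0057083 / (1 − (1+0.0057083)^−84) = €117.41.
Monthly savings = €228.65 − €117.41 = €111.24.
Break-even = €250.00 / €111.24 = 2.25 → 3 months.

3 months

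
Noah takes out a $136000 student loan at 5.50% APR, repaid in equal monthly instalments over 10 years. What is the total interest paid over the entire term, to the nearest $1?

$41,115

Monthly rate = 5.5%/12 = 0.0045833; payment = 136,000 × 0.0045833 / (1 − (1+0.0045833)^−120) = $1,475.96.
Total paid = 120 × $1,475.96 = $177,115.20; interest = $177,115.20 − $136,000 = $41,115.20.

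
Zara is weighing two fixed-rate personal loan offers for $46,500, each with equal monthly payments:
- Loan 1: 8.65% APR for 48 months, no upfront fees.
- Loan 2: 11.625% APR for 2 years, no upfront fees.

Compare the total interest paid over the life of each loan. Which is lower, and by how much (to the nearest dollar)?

Loan 1: at 8.65% the monthly rate is 0.0072083, so the payment is 46,500 × 0.0072083 / (1 − 1.0072083^−48) = $1,149.44.
Total interest on Loan 1 = 48 × $1,149.44 − $46,500 = $8,673.12.
Loan 2: at 11.625% the monthly rate is 0.0096875, so the payment is 46,500 × 0.0096875 / (1 − 1.0096875^−24) = $2,180.78.
Total interest on Loan 2 = 24 × $2,180.78 − $46,500 = $5,838.72.
Loan 2 is lower by $2,834.40.

Loan 2 by $2,834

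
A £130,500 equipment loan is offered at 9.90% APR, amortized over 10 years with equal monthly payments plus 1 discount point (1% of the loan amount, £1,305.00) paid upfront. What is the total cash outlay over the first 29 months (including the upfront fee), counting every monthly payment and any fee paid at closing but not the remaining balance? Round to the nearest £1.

At 9.90% the monthly rate is 0.0082500, so the payment is 130,500 × 0.0082500 / (1 − 1.0082500^−120) = £1,717.35.
Total outlay = 29 × £1,717.35 + £1,305.00 = £51,108.15.

£51,108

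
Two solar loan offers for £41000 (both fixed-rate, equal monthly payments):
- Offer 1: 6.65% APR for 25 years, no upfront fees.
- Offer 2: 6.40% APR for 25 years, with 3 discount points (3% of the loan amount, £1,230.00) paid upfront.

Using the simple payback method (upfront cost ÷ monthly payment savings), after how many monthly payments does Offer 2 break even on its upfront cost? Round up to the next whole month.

192 months

Offer 1: at 6.65% the monthly rate is 0.0055417, so the payment is 41,000 × 0.0055417 / (1 − 1.0055417^−300) = £280.69.
Offer 2: at 6.40% the monthly rate is 0.0053333, so the payment is 41,000 × 0.0053333 / (1 − 1.0053333^−300) = £274.28.
Monthly savings = £280.69 − £274.28 = £6.41.
Break-even = £1,230.00 / £6.41 = 191.89 → 192 months.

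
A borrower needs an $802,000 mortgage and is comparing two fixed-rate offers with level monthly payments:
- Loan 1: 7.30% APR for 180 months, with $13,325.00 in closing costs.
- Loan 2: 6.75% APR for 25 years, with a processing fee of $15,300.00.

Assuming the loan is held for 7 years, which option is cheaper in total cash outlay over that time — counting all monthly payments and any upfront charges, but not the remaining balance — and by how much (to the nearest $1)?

Loan 2 by $149,449

Loan 1: monthly rate = 7.3%/12 = 0.0060833; payment = 802,000 × 0.0060833 / (1 − (1+0.0060833)^−180) = $7,343.78.
Loan 2: monthly rate = 6.75%/12 = 0.0056250; payment = 802,000 × 0.0056250 / (1 − (1+0.0056250)^−300) = $5,541.11.
Over 84 months: Loan 1 costs 84 × $7,343.78 + $13,325.00 = $630,202.52; Loan 2 costs 84 × $5,541.11 + $15,300.00 = $480,753.24.
Loan 2 is cheaper by $630,202.52 − $480,753.24 = $149,449.28.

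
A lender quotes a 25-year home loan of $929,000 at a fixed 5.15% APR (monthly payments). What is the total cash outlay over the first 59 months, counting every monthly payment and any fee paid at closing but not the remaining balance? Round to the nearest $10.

$325,230

At 5.15% the monthly rate is 0.0042917, so the payment is 929,000 × 0.0042917 / (1 − 1.0042917^−300) = $5,512.34.
Total outlay = 59 × $5,512.34 = $325,228.06.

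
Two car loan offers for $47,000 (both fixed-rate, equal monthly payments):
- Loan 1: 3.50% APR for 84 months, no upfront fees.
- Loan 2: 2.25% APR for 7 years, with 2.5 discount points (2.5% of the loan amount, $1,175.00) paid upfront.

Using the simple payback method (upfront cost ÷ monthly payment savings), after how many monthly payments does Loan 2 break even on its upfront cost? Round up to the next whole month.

45 months

Loan 1: at 3.50% the monthly rate is 0.0029167, so the payment is 47,000 × 0.0029167 / (1 − 1.0029167^−84) = $631.67.
Loan 2: at 2.25% the monthly rate is 0.0018750, so the payment is 47,000 × 0.0018750 / (1 − 1.0018750^−84) = $605.27.
Monthly savings = $631.67 − $605.27 = $26.40.
Break-even = $1,175.00 / $26.40 = 44.51 → 45 months.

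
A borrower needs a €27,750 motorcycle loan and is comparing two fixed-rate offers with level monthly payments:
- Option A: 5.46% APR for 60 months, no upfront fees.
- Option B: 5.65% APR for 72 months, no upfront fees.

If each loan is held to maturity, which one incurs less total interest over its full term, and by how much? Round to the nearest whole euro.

Option A: at 5.46% the monthly rate is 0.0045500, so the payment is 27,750 × 0.0045500 / (1 − 1.0045500^−60) = €529.55.
Total interest on Option A = 60 × €529.55 − €27,750 = €4,023.00.
Option B: monthly rate = 5.65%/12 = 0.0047083; payment = 27,750 × 0.0047083 / (1 − (1+0.0047083)^−72) = €455.33.
Total interest on Option B = 72 × €455.33 − €27,750 = €5,033.76.
Option A is lower by €1,010.76.

Option A by €1,011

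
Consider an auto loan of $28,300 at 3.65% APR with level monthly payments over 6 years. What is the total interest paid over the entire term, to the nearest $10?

At 3.65% the monthly rate is 0.0030417, so the payment is 28,300 × 0.0030417 / (1 − 1.0030417^−72) = $438.26.
Total paid = 72 × $438.26 = $31,554.72; interest = $31,554.72 − $28,300 = $3,254.72.

$3,250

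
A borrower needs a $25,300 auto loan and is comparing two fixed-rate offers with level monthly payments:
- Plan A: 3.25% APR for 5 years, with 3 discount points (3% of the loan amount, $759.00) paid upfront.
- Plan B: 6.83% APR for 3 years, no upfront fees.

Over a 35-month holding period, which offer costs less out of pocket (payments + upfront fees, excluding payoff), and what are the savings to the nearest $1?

Plan A: at 3.25% the monthly rate is 0.0027083, so the payment is 25,300 × 0.0027083 / (1 − 1.0027083^−60) = $457.42.
Plan B: at 6.83% the monthly rate is 0.0056917, so the payment is 25,300 × 0.0056917 / (1 − 1.0056917^−36) = $779.23.
Over 35 months: Plan A costs 35 × $457.42 + $759.00 = $16,768.70; Plan B costs 35 × $779.23 = $27,273.05.
Plan A is cheaper by $27,273.05 − $16,768.70 = $10,504.35.

Plan A by $10,504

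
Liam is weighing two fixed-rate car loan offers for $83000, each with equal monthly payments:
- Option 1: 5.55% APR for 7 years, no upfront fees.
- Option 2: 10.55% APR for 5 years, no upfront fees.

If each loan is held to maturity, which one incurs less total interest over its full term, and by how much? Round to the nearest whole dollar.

Option 1: monthly rate = 5.55%/12 = 0.0046250; payment = 83,000 × 0.0046250 / (1 − (1+0.0046250)^−84) = $1,194.68.
Total interest on Option 1 = 84 × $1,194.68 − $83,000 = $17,353.12.
Option 2: at 10.55% the monthly rate is 0.0087917, so the payment is 83,000 × 0.0087917 / (1 − 1.0087917^−60) = $1,786.05.
Total interest on Option 2 = 60 × $1,786.05 − $83,000 = $24,163.00.
Option 1 is lower by $6,809.88.

Option 1 by $6,810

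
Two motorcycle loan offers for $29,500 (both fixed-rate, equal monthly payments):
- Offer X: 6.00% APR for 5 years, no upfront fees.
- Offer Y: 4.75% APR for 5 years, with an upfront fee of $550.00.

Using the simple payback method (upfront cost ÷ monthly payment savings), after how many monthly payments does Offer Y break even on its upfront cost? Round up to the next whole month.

Offer X: monthly rate = 6%/12 = 0.0050000; payment = 29,500 × 0.0050000 / (1 − (1+0.0050000)^−60) = $570.32.
Offer Y: at 4.75% the monthly rate is 0.0039583, so the payment is 29,500 × 0.0039583 / (1 − 1.0039583^−60) = $553.33.
Monthly savings = $570.32 − $553.33 = $16.99.
Break-even = $550.00 / $16.99 = 32.37 → 33 months.

33 months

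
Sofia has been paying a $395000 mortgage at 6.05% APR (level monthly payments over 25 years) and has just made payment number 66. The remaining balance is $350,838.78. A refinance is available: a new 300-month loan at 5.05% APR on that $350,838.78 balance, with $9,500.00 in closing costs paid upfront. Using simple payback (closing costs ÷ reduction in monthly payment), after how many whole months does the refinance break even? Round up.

20 months

Current payment = 395,000 × 6.05%/12 / (1 − (1+0.0050417)^−300) = $2,557.08.
Refinanced payment = 350,838.78 × 0.0042083 / (1 − (1+0.0042083)^−300) = $2,061.20.
Monthly savings = $2,557.08 − $2,061.20 = $495.88.
Break-even = $9,500.00 / $495.88 = 19.16 → 20 months.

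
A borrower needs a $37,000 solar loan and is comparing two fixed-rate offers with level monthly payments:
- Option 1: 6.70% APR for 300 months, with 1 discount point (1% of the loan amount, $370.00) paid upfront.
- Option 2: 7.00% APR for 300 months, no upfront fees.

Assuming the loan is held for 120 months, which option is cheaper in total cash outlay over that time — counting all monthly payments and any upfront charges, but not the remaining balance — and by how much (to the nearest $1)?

Option 1: at 6.70% the monthly rate is 0.0055833, so the payment is 37,000 × 0.0055833 / (1 − 1.0055833^−300) = $254.47.
Option 2: at 7.00% the monthly rate is 0.0058333, so the payment is 37,000 × 0.0058333 / (1 − 1.0058333^−300) = $261.51.
Over 120 months: Option 1 costs 120 × $254.47 + $370.00 = $30,906.40; Option 2 costs 120 × $261.51 = $31,381.20.
Option 1 is cheaper by $31,381.20 − $30,906.40 = $474.80.

Option 1 by $475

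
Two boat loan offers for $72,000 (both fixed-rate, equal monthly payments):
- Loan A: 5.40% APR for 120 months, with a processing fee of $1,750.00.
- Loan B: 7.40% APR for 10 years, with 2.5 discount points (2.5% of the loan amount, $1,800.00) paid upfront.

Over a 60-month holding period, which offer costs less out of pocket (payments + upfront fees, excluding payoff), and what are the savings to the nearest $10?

Loan A: at 5.40% the monthly rate is 0.0045000, so the payment is 72,000 × 0.0045000 / (1 − 1.0045000^−120) = $777.83.
Loan B: monthly rate = 7.4%/12 = 0.0061667; payment = 72,000 × 0.0061667 / (1 − (1+0.0061667)^−120) = $850.90.
Over 60 months: Loan A costs 60 × $777.83 + $1,750.00 = $48,419.80; Loan B costs 60 × $850.90 + $1,800.00 = $52,854.00.
Loan A is cheaper by $52,854.00 − $48,419.80 = $4,434.20.

Loan A by $4,430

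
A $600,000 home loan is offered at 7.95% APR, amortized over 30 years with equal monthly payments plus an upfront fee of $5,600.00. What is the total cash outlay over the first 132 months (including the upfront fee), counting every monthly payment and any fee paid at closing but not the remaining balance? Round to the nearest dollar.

At 7.95% the monthly rate is 0.0066250, so the payment is 600,000 × 0.0066250 / (1 − 1.0066250^−360) = $4,381.69.
Total outlay = 132 × $4,381.69 + $5,600.00 = $583,983.08.

$583,983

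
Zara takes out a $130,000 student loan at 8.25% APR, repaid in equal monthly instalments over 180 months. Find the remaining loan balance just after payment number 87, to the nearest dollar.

$86,443

With monthly rate i = 8.25%/12 = 0.0068750, the balance after k of n payments is P · [(1+i)^n − (1+i)^k] / [(1+i)^n − 1].
(1+0.0068750)^180 = 3.43241979 and (1+0.0068750)^87 = 1.81498703, so the balance is 130,000 × (3.43241979 − 1.81498703) / (3.43241979 − 1) = $86,443.24.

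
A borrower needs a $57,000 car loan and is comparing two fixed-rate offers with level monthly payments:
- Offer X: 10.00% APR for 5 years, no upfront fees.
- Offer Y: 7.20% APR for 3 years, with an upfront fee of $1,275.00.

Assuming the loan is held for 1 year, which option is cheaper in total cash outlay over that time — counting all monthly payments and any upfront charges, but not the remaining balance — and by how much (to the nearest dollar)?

Offer X by $7,925

Offer X: monthly rate = 10%/12 = 0.0083333; payment = 57,000 × 0.0083333 / (1 − (1+0.0083333)^−60) = $1,211.08.
Offer Y: at 7.20% the monthly rate is 0.0060000, so the payment is 57,000 × 0.0060000 / (1 − 1.0060000^−36) = $1,765.21.
Over 12 months: Offer X costs 12 × $1,211.08 = $14,532.96; Offer Y costs 12 × $1,765.21 + $1,275.00 = $22,457.52.
Offer X is cheaper by $22,457.52 − $14,532.96 = $7,924.56.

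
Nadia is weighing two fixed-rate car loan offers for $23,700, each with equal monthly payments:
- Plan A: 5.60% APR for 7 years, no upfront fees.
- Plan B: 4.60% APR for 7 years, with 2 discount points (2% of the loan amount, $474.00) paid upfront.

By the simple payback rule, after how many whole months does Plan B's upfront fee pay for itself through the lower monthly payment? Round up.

Plan A: at 5.60% the monthly rate is 0.0046667, so the payment is 23,700 × 0.0046667 / (1 − 1.0046667^−84) = $341.70.
Plan B: at 4.60% the monthly rate is 0.0038333, so the payment is 23,700 × 0.0038333 / (1 − 1.0038333^−84) = $330.54.
Monthly savings = $341.70 − $330.54 = $11.16.
Break-even = $474.00 / $11.16 = 42.47 → 43 months.

43 months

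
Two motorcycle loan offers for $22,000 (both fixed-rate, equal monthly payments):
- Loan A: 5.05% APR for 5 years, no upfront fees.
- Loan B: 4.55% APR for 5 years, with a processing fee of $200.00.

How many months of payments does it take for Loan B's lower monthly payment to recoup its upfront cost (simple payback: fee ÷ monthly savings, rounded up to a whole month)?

40 months

Loan A: at 5.05% the monthly rate is 0.0042083, so the payment is 22,000 × 0.0042083 / (1 − 1.0042083^−60) = $415.67.
Loan B: at 4.55% the monthly rate is 0.0037917, so the payment is 22,000 × 0.0037917 / (1 − 1.0037917^−60) = $410.65.
Monthly savings = $415.67 − $410.65 = $5.02.
Break-even = $200.00 / $5.02 = 39.84 → 40 months.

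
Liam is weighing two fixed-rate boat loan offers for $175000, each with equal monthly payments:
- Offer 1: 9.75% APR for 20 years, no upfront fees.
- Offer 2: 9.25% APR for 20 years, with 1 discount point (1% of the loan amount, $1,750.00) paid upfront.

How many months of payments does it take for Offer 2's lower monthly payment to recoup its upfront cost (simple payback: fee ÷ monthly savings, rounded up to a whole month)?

31 months

Offer 1: at 9.75% the monthly rate is 0.0081250, so the payment is 175,000 × 0.0081250 / (1 − 1.0081250^−240) = $1,659.90.
Offer 2: at 9.25% the monthly rate is 0.0077083, so the payment is 175,000 × 0.0077083 / (1 − 1.0077083^−240) = $1,602.77.
Monthly savings = $1,659.90 − $1,602.77 = $57.13.
Break-even = $1,750.00 / $57.13 = 30.63 → 31 months.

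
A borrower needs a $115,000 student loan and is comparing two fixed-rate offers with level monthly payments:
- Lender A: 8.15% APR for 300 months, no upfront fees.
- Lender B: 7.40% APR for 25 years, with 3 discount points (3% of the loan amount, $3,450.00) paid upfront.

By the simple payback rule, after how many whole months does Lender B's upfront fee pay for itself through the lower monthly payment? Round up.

Lender A: at 8.15% the monthly rate is 0.0067917, so the payment is 115,000 × 0.0067917 / (1 − 1.0067917^−300) = $899.05.
Lender B: monthly rate = 7.4%/12 = 0.0061667; payment = 115,000 × 0.0061667 / (1 − (1+0.0061667)^−300) = $842.37.
Monthly savings = $899.05 − $842.37 = $56.68.
Break-even = $3,450.00 / $56.68 = 60.87 → 61 months.

61 months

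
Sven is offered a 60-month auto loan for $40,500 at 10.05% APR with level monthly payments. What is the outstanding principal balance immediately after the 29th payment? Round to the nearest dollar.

$23,435

With monthly rate i = 10.05%/12 = 0.0083750, the balance after k of n payments is P · [(1+i)^n − (1+i)^k] / [(1+i)^n − 1].
(1+0.0083750)^60 = 1.64939319 and (1+0.0083750)^29 = 1.27362046, so the balance is 40,500 × (1.64939319 − 1.27362046) / (1.64939319 − 1) = $23,435.41.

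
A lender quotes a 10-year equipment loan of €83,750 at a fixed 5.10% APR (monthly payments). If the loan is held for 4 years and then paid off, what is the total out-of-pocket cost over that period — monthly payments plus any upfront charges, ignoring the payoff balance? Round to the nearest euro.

At 5.10% the monthly rate is 0.0042500, so the payment is 83,750 × 0.0042500 / (1 − 1.0042500^−120) = €892.40.
Total outlay = 48 × €892.40 = €42,835.20.

€42,835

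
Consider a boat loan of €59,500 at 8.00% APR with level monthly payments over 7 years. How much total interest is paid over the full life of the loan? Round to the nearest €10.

Monthly rate = 8%/12 = 0.0066667; payment = 59,500 × 0.0066667 / (1 − (1+0.0066667)^−84) = €927.38.
Total paid = 84 × €927.38 = €77,899.92; interest = €77,899.92 − €59,500 = €18,399.92.

€18,400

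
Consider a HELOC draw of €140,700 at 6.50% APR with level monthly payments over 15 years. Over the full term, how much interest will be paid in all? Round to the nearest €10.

Monthly rate = 6.5%/12 = 0.0054167; payment = 140,700 × 0.0054167 / (1 − (1+0.0054167)^−180) = €1,225.65.
Total paid = 180 × €1,225.65 = €220,617.00; interest = €220,617.00 − €140,700 = €79,917.00.

€79,920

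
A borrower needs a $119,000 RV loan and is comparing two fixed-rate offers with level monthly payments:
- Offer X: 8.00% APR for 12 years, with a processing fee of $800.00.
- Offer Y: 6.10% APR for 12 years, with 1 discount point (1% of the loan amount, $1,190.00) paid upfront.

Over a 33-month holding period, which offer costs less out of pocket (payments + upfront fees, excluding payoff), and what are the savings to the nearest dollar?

Offer Y by $3,593

Offer X: at 8.00% the monthly rate is 0.0066667, so the payment is 119,000 × 0.0066667 / (1 − 1.0066667^−144) = $1,288.12.
Offer Y: at 6.10% the monthly rate is 0.0050833, so the payment is 119,000 × 0.0050833 / (1 − 1.0050833^−144) = $1,167.43.
Over 33 months: Offer X costs 33 × $1,288.12 + $800.00 = $43,307.96; Offer Y costs 33 × $1,167.43 + $1,190.00 = $39,715.19.
Offer Y is cheaper by $43,307.96 − $39,715.19 = $3,592.77.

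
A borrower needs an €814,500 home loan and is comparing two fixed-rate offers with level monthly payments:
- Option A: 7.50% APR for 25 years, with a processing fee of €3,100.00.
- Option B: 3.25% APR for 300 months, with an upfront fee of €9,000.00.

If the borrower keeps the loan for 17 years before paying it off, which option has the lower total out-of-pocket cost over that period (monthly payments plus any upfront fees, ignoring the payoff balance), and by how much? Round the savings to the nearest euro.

Option A: at 7.50% the monthly rate is 0.0062500, so the payment is 814,500 × 0.0062500 / (1 − 1.0062500^−300) = €6,019.08.
Option B: monthly rate = 3.25%/12 = 0.0027083; payment = 814,500 × 0.0027083 / (1 − (1+0.0027083)^−300) = €3,969.19.
Over 204 months: Option A costs 204 × €6,019.08 + €3,100.00 = €1,230,992.32; Option B costs 204 × €3,969.19 + €9,000.00 = €818,714.76.
Option B is cheaper by €1,230,992.32 − €818,714.76 = €412,277.56.

Option B by €412,278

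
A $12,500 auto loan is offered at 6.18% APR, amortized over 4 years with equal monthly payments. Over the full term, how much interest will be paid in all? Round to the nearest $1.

$1,641

At 6.18% the monthly rate is 0.0051500, so the payment is 12,500 × 0.0051500 / (1 − 1.0051500^−48) = $294.60.
Total paid = 48 × $294.60 = $14,140.80; interest = $14,140.80 − $12,500 = $1,640.80.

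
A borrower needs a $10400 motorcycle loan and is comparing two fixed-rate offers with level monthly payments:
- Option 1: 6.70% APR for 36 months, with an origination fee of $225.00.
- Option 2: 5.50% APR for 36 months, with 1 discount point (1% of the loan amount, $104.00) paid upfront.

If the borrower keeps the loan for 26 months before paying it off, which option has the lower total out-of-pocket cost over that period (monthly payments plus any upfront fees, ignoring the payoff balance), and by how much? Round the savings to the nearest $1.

Option 1: monthly rate = 6.7%/12 = 0.0055833; payment = 10,400 × 0.0055833 / (1 − (1+0.0055833)^−36) = $319.70.
Option 2: at 5.50% the monthly rate is 0.0045833, so the payment is 10,400 × 0.0045833 / (1 − 1.0045833^−36) = $314.04.
Over 26 months: Option 1 costs 26 × $319.70 + $225.00 = $8,537.20; Option 2 costs 26 × $314.04 + $104.00 = $8,269.04.
Option 2 is cheaper by $8,537.20 − $8,269.04 = $268.16.

Option 2 by $268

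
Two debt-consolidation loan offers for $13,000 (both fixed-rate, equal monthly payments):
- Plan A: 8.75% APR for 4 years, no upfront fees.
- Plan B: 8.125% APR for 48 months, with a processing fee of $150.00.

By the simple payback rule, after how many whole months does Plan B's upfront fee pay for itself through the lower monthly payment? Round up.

Plan A: at 8.75% the monthly rate is 0.0072917, so the payment is 13,000 × 0.0072917 / (1 − 1.0072917^−48) = $321.96.
Plan B: monthly rate = 8.125%/12 = 0.0067708; payment = 13,000 × 0.0067708 / (1 − (1+0.0067708)^−48) = $318.13.
Monthly savings = $321.96 − $318.13 = $3.83.
Break-even = $150.00 / $3.83 = 39.16 → 40 months.

40 months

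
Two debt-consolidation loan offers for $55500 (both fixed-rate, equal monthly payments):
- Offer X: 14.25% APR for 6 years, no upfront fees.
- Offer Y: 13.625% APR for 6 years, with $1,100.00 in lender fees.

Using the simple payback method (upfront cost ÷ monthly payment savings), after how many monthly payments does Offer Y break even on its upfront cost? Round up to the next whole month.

60 months

Offer X: at 14.25% the monthly rate is 0.0118750, so the payment is 55,500 × 0.0118750 / (1 − 1.0118750^−72) = $1,151.06.
Offer Y: at 13.625% the monthly rate is 0.0113542, so the payment is 55,500 × 0.0113542 / (1 − 1.0113542^−72) = $1,132.50.
Monthly savings = $1,151.06 − $1,132.50 = $18.56.
Break-even = $1,100.00 / $18.56 = 59.27 → 60 months.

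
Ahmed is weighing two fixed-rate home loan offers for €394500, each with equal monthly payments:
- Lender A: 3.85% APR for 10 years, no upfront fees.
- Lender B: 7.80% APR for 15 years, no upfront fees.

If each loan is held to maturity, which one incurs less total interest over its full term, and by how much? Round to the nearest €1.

Lender A: at 3.85% the monthly rate is 0.0032083, so the payment is 394,500 × 0.0032083 / (1 − 1.0032083^−120) = €3,966.06.
Total interest on Lender A = 120 × €3,966.06 − €394,500 = €81,427.20.
Lender B: monthly rate = 7.8%/12 = 0.0065000; payment = 394,500 × 0.0065000 / (1 − (1+0.0065000)^−180) = €3,724.64.
Total interest on Lender B = 180 × €3,724.64 − €394,500 = €275,935.20.
Lender A is lower by €194,508.00.

Lender A by €194,508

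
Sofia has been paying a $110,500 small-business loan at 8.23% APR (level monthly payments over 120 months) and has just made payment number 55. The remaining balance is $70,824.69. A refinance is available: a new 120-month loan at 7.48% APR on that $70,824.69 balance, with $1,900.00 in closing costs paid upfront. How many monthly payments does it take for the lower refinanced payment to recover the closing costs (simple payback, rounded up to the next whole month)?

4 months

Current payment = 110,500 × 8.23%/12 / (1 − (1+0.0068583)^−120) = $1,354.14.
Refinanced payment = 70,824.69 × 0.0062333 / (1 − (1+0.0062333)^−120) = $839.96.
Monthly savings = $1,354.14 − $839.96 = $514.18.
Break-even = $1,900.00 / $514.18 = 3.70 → 4 months.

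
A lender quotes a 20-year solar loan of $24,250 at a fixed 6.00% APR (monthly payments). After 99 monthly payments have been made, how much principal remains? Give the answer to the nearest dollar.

$17,548

With monthly rate i = 6%/12 = 0.0050000, the balance after k of n payments is P · [(1+i)^n − (1+i)^k] / [(1+i)^n − 1].
(1+0.0050000)^240 = 3.31020448 and (1+0.0050000)^99 = 1.63847611, so the balance is 24,250 × (3.31020448 − 1.63847611) / (3.31020448 − 1) = $17,547.98.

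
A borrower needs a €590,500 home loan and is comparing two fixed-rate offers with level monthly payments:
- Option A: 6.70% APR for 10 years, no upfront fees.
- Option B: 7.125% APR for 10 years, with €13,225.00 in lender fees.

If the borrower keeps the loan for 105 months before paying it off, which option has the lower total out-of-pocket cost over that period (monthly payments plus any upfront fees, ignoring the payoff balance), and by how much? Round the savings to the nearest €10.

Option A: monthly rate = 6.7%/12 = 0.0055833; payment = 590,500 × 0.0055833 / (1 − (1+0.0055833)^−120) = €6,765.25.
Option B: at 7.125% the monthly rate is 0.0059375, so the payment is 590,500 × 0.0059375 / (1 − 1.0059375^−120) = €6,894.31.
Over 105 months: Option A costs 105 × €6,765.25 = €710,351.25; Option B costs 105 × €6,894.31 + €13,225.00 = €737,127.55.
Option A is cheaper by €737,127.55 − €710,351.25 = €26,776.30.

Option A by €26,780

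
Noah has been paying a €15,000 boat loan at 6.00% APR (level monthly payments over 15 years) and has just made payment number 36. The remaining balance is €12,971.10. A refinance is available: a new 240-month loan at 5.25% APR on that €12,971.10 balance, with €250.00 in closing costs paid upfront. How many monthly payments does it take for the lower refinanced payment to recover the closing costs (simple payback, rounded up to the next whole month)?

Current payment = 15,000 × 6%/12 / (1 − (1+0.0050000)^−180) = €126.58.
Refinanced payment = 12,971.10 × 0.0043750 / (1 − (1+0.0043750)^−240) = €87.41.
Monthly savings = €126.58 − €87.41 = €39.17.
Break-even = €250.00 / €39.17 = 6.38 → 7 months.

7 months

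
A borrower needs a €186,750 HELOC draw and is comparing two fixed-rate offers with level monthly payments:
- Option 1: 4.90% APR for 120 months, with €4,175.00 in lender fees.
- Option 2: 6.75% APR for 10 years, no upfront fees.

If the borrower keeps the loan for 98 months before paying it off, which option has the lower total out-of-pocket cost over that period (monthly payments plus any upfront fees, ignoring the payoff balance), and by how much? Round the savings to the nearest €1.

Option 1 by €12,748

Option 1: monthly rate = 4.9%/12 = 0.0040833; payment = 186,750 × 0.0040833 / (1 − (1+0.0040833)^−120) = €1,971.66.
Option 2: at 6.75% the monthly rate is 0.0056250, so the payment is 186,750 × 0.0056250 / (1 − 1.0056250^−120) = €2,144.34.
Over 98 months: Option 1 costs 98 × €1,971.66 + €4,175.00 = €197,397.68; Option 2 costs 98 × €2,144.34 = €210,145.32.
Option 1 is cheaper by €210,145.32 − €197,397.68 = €12,747.64.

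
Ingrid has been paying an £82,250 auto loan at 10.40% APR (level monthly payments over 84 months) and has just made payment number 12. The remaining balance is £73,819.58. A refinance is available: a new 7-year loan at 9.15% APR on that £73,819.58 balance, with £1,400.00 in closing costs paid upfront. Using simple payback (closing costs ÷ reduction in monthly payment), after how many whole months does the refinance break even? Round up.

8 months

Current payment = 82,250 × 10.4%/12 / (1 − (1+0.0086667)^−84) = £1,382.51.
Refinanced payment = 73,819.58 × 0.0076250 / (1 − (1+0.0076250)^−84) = £1,193.32.
Monthly savings = £1,382.51 − £1,193.32 = £189.19.
Break-even = £1,400.00 / £189.19 = 7.40 → 8 months.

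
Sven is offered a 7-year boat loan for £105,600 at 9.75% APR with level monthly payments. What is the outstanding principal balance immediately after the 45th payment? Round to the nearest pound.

£57,942

With monthly rate i = 9.75%/12 = 0.0081250, the balance after k of n payments is P · [(1+i)^n − (1+i)^k] / [(1+i)^n − 1].
(1+0.0081250)^84 = 1.97336907 and (1+0.0081250)^45 = 1.43928670, so the balance is 105,600 × (1.97336907 − 1.43928670) / (1.97336907 − 1) = £57,942.15.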